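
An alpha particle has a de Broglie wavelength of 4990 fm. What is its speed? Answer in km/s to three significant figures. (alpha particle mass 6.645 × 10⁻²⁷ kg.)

v = 20.0 km/s

p = h/λ = 6.626 × 10⁻³⁴ / 4.990 × 10⁻¹² = 1.328 × 10⁻²² kg·m/s.
v = p/m = 1.328 × 10⁻²² / 6.645 × 10⁻²⁷ = 2.00 × 10⁴ m/s = 20.0 km/s.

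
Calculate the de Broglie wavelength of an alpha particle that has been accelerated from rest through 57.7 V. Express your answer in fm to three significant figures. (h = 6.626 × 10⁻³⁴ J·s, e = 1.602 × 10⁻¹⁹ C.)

λ = 1340 fm

KE = 2eV = 2 × 1.602 × 10⁻¹⁹ × 57.70 = 1.849 × 10⁻¹⁷ J.
p = √(2mKE) = √(2 × 6.645 × 10⁻²⁷ × 1.849 × 10⁻¹⁷) = 4.957 × 10⁻²² kg·m/s.
λ = h/p = 6.626 × 10⁻³⁴ / 4.957 × 10⁻²² = 1.34 × 10⁻¹² m = 1340 fm.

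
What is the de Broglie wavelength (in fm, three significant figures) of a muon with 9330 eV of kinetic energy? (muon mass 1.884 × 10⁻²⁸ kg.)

λ = 883 fm

KE = 9330 eV = 1.495 × 10⁻¹⁵ J.
p = √(2mKE) = √(2 × 1.884 × 10⁻²⁸ × 1.495 × 10⁻¹⁵) = 7.505 × 10⁻²² kg·m/s.
λ = h/p = 6.626 × 10⁻³⁴ / 7.505 × 10⁻²² = 8.83 × 10⁻¹³ m = 883 fm.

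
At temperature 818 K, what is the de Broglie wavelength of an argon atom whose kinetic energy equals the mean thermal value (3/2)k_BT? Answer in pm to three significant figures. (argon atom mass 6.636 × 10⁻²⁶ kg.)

λ = 14.0 pm

KE = (3/2)k_BT = 1.5 × 1.381 × 10⁻²³ × 818 = 1.694 × 10⁻²⁰ J.
p = √(2mKE) = √(2 × 6.636 × 10⁻²⁶ × 1.694 × 10⁻²⁰) = 4.742 × 10⁻²³ kg·m/s.
λ = h/p = 1.40 × 10⁻¹¹ m = 14.0 pm.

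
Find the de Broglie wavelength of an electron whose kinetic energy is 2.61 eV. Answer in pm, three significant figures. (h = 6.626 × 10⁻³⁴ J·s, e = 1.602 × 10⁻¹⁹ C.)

KE = 2.61 eV = 4.181 × 10⁻¹⁹ J.
p = √(2mKE) = √(2 × 9.109 × 10⁻³¹ × 4.181 × 10⁻¹⁹) = 8.728 × 10⁻²⁵ kg·m/s.
λ = h/p = 6.626 × 10⁻³⁴ / 8.728 × 10⁻²⁵ = 7.59 × 10⁻¹⁰ m = 759 pm.

λ = 759 pm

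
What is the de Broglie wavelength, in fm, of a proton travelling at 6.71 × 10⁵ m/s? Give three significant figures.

p = mv = 1.673 × 10⁻²⁷ × 6.71 × 10⁵ = 1.123 × 10⁻²¹ kg·m/s.
λ = h/p = 6.626 × 10⁻³⁴ / 1.123 × 10⁻²¹ = 5.90 × 10⁻¹³ m = 590 fm.

λ = 590 fm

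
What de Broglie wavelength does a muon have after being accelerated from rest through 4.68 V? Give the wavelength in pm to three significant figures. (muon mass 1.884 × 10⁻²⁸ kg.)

λ = 39.4 pm

KE = eV = 1.602 × 10⁻¹⁹ × 4.680 = 7.497 × 10⁻¹⁹ J.
p = √(2mKE) = √(2 × 1.884 × 10⁻²⁸ × 7.497 × 10⁻¹⁹) = 1.681 × 10⁻²³ kg·m/s.
λ = h/p = 6.626 × 10⁻³⁴ / 1.681 × 10⁻²³ = 3.94 × 10⁻¹¹ m = 39.4 pm.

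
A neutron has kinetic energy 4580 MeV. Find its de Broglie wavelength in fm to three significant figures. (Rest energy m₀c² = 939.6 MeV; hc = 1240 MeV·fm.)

Total energy E = KE + m₀c² = 4580 + 939.6 = 5519.6 MeV.
(pc)² = E² − (m₀c²)² = (5519.6)² − (939.6)² = 2.958 × 10⁷ MeV², so pc = 5439 MeV.
λ = hc/(pc) = 1240 MeV·fm / 5439 MeV = 0.228 fm.

λ = 0.228 fm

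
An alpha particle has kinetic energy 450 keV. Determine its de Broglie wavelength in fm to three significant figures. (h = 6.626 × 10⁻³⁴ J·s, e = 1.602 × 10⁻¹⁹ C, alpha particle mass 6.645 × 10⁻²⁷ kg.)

KE = 450 keV = 7.209 × 10⁻¹⁴ J.
p = √(2mKE) = √(2 × 6.645 × 10⁻²⁷ × 7.209 × 10⁻¹⁴) = 3.095 × 10⁻²⁰ kg·m/s.
λ = h/p = 6.626 × 10⁻³⁴ / 3.095 × 10⁻²⁰ = 2.14 × 10⁻¹⁴ m = 21.4 fm.

λ = 21.4 fm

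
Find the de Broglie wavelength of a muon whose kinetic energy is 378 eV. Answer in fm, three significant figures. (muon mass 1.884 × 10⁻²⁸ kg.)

KE = 378 eV = 6.056 × 10⁻¹⁷ J.
p = √(2mKE) = √(2 × 1.884 × 10⁻²⁸ × 6.056 × 10⁻¹⁷) = 1.511 × 10⁻²² kg·m/s.
λ = h/p = 6.626 × 10⁻³⁴ / 1.511 × 10⁻²² = 4.39 × 10⁻¹² m = 4390 fm.

λ = 4390 fm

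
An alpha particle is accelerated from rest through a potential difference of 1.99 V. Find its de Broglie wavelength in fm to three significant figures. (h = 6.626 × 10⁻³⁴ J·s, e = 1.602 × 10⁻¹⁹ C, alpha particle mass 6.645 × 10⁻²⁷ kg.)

λ = 7200 fm

KE = 2eV = 2 × 1.602 × 10⁻¹⁹ × 1.990 = 6.376 × 10⁻¹⁹ J.
p = √(2mKE) = √(2 × 6.645 × 10⁻²⁷ × 6.376 × 10⁻¹⁹) = 9.205 × 10⁻²³ kg·m/s.
λ = h/p = 6.626 × 10⁻³⁴ / 9.205 × 10⁻²³ = 7.20 × 10⁻¹² m = 7200 fm.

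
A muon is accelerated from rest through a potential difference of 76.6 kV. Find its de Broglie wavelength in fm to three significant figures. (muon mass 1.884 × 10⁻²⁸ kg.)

KE = eV = 1.602 × 10⁻¹⁹ × 7.660 × 10⁴ = 1.227 × 10⁻¹⁴ J.
p = √(2mKE) = √(2 × 1.884 × 10⁻²⁸ × 1.227 × 10⁻¹⁴) = 2.150 × 10⁻²¹ kg·m/s.
λ = h/p = 6.626 × 10⁻³⁴ / 2.150 × 10⁻²¹ = 3.08 × 10⁻¹³ m = 308 fm.

λ = 308 fm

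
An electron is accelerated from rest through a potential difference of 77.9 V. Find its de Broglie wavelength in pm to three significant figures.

λ = 139 pm

KE = eV = 1.602 × 10⁻¹⁹ × 77.90 = 1.248 × 10⁻¹⁷ J.
p = √(2mKE) = √(2 × 9.109 × 10⁻³¹ × 1.248 × 10⁻¹⁷) = 4.768 × 10⁻²⁴ kg·m/s.
λ = h/p = 6.626 × 10⁻³⁴ / 4.768 × 10⁻²⁴ = 1.39 × 10⁻¹⁰ m = 139 pm.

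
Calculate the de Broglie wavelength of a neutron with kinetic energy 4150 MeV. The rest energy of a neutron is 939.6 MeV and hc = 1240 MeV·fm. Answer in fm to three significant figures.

λ = 0.248 fm

Total energy E = KE + m₀c² = 4150 + 939.6 = 5089.6 MeV.
(pc)² = E² − (m₀c²)² = (5089.6)² − (939.6)² = 2.502 × 10⁷ MeV², so pc = 5002 MeV.
λ = hc/(pc) = 1240 MeV·fm / 5002 MeV = 0.248 fm.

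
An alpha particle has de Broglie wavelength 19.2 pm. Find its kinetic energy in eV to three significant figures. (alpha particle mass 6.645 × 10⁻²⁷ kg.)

p = h/λ = 6.626 × 10⁻³⁴ / 1.920 × 10⁻¹¹ = 3.451 × 10⁻²³ kg·m/s.
KE = p²/(2m) = (3.451 × 10⁻²³)² / (2 × 6.645 × 10⁻²⁷) = 8.961 × 10⁻²⁰ J = 0.559 eV.

KE = 0.559 eV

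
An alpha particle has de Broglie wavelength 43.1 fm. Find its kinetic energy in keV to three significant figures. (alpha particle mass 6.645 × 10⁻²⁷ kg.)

KE = 111 keV

p = h/λ = 6.626 × 10⁻³⁴ / 4.310 × 10⁻¹⁴ = 1.537 × 10⁻²⁰ kg·m/s.
KE = p²/(2m) = (1.537 × 10⁻²⁰)² / (2 × 6.645 × 10⁻²⁷) = 1.778 × 10⁻¹⁴ J = 111 keV.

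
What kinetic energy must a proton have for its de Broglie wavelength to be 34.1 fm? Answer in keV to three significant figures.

KE = 704 keV

p = h/λ = 6.626 × 10⁻³⁴ / 3.410 × 10⁻¹⁴ = 1.943 × 10⁻²⁰ kg·m/s.
KE = p²/(2m) = (1.943 × 10⁻²⁰)² / (2 × 1.673 × 10⁻²⁷) = 1.128 × 10⁻¹³ J = 704 keV.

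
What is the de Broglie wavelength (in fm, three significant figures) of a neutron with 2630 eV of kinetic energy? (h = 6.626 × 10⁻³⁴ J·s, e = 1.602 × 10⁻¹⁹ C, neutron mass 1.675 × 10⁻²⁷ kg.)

KE = 2630 eV = 4.213 × 10⁻¹⁶ J.
p = √(2mKE) = √(2 × 1.675 × 10⁻²⁷ × 4.213 × 10⁻¹⁶) = 1.188 × 10⁻²¹ kg·m/s.
λ = h/p = 6.626 × 10⁻³⁴ / 1.188 × 10⁻²¹ = 5.58 × 10⁻¹³ m = 558 fm.

λ = 558 fm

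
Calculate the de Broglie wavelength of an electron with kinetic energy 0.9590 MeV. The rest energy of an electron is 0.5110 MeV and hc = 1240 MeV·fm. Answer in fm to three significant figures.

λ = 900 fm

Total energy E = KE + m₀c² = 0.9590 + 0.5110 = 1.4700 MeV.
(pc)² = E² − (m₀c²)² = (1.4700)² − (0.5110)² = 1.900 MeV², so pc = 1.378 MeV.
λ = hc/(pc) = 1240 MeV·fm / 1.378 MeV = 900 fm.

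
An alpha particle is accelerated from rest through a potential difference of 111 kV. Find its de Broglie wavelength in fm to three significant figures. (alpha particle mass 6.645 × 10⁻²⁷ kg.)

λ = 30.5 fm

KE = 2eV = 2 × 1.602 × 10⁻¹⁹ × 1.110 × 10⁵ = 3.556 × 10⁻¹⁴ J.
p = √(2mKE) = √(2 × 6.645 × 10⁻²⁷ × 3.556 × 10⁻¹⁴) = 2.174 × 10⁻²⁰ kg·m/s.
λ = h/p = 6.626 × 10⁻³⁴ / 2.174 × 10⁻²⁰ = 3.05 × 10⁻¹⁴ m = 30.5 fm.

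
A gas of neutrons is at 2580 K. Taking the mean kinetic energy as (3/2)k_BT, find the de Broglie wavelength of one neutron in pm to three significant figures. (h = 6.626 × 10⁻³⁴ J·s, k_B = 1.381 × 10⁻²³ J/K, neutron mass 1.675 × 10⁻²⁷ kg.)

λ = 49.5 pm

KE = (3/2)k_BT = 1.5 × 1.381 × 10⁻²³ × 2580 = 5.344 × 10⁻²⁰ J.
p = √(2mKE) = √(2 × 1.675 × 10⁻²⁷ × 5.344 × 10⁻²⁰) = 1.338 × 10⁻²³ kg·m/s.
λ = h/p = 4.95 × 10⁻¹¹ m = 49.5 pm.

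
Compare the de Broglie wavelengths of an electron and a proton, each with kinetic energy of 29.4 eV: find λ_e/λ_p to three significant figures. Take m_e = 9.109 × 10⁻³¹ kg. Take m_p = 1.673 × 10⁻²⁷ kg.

λ_e/λ_p = 42.9

At fixed KE, p = √(2mKE) so λ = h/p ∝ 1/√m.
λ_e/λ_p = √(m_p/m_e) = √(1.673 × 10⁻²⁷/9.109 × 10⁻³¹) = √(1837) = 42.9.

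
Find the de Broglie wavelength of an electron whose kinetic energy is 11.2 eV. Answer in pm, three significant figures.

λ = 366 pm

KE = 11.2 eV = 1.794 × 10⁻¹⁸ J.
p = √(2mKE) = √(2 × 9.109 × 10⁻³¹ × 1.794 × 10⁻¹⁸) = 1.808 × 10⁻²⁴ kg·m/s.
λ = h/p = 6.626 × 10⁻³⁴ / 1.808 × 10⁻²⁴ = 3.66 × 10⁻¹⁰ m = 366 pm.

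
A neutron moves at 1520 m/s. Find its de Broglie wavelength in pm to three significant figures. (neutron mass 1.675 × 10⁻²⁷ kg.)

λ = 260 pm

p = mv = 1.675 × 10⁻²⁷ × 1520 = 2.546 × 10⁻²⁴ kg·m/s.
λ = h/p = 6.626 × 10⁻³⁴ / 2.546 × 10⁻²⁴ = 2.60 × 10⁻¹⁰ m = 260 pm.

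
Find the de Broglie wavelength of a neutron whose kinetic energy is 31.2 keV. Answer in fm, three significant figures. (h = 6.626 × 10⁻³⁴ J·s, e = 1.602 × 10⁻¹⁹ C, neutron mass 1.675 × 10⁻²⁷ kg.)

KE = 31.2 keV = 4.998 × 10⁻¹⁵ J.
p = √(2mKE) = √(2 × 1.675 × 10⁻²⁷ × 4.998 × 10⁻¹⁵) = 4.092 × 10⁻²¹ kg·m/s.
λ = h/p = 6.626 × 10⁻³⁴ / 4.092 × 10⁻²¹ = 1.62 × 10⁻¹³ m = 162 fm.

λ = 162 fm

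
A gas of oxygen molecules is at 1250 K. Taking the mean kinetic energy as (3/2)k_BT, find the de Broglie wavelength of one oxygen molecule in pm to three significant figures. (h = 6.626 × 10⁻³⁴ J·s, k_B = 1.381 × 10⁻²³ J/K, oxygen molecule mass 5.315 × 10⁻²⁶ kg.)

KE = (3/2)k_BT = 1.5 × 1.381 × 10⁻²³ × 1250 = 2.589 × 10⁻²⁰ J.
p = √(2mKE) = √(2 × 5.315 × 10⁻²⁶ × 2.589 × 10⁻²⁰) = 5.246 × 10⁻²³ kg·m/s.
λ = h/p = 1.26 × 10⁻¹¹ m = 12.6 pm.

λ = 12.6 pm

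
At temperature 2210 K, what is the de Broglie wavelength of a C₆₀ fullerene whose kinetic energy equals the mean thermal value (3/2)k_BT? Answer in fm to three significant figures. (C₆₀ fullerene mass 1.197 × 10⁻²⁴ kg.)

KE = (3/2)k_BT = 1.5 × 1.381 × 10⁻²³ × 2210 = 4.578 × 10⁻²⁰ J.
p = √(2mKE) = √(2 × 1.197 × 10⁻²⁴ × 4.578 × 10⁻²⁰) = 3.311 × 10⁻²² kg·m/s.
λ = h/p = 2.00 × 10⁻¹² m = 2000 fm.

λ = 2000 fm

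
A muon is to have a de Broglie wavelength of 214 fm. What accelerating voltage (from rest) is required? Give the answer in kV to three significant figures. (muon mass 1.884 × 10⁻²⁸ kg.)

p = h/λ = 6.626 × 10⁻³⁴ / 2.140 × 10⁻¹³ = 3.096 × 10⁻²¹ kg·m/s.
KE = p²/(2m) = 2.544 × 10⁻¹⁴ J.
V = KE/e = 2.544 × 10⁻¹⁴ / (1.602 × 10⁻¹⁹) = 159 kV.

V = 159 kV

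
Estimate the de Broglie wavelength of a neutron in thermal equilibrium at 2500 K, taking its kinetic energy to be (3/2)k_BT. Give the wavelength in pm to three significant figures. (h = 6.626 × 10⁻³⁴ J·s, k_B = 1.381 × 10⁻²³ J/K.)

KE = (3/2)k_BT = 1.5 × 1.381 × 10⁻²³ × 2500 = 5.179 × 10⁻²⁰ J.
p = √(2mKE) = √(2 × 1.675 × 10⁻²⁷ × 5.179 × 10⁻²⁰) = 1.317 × 10⁻²³ kg·m/s.
λ = h/p = 5.03 × 10⁻¹¹ m = 50.3 pm.

λ = 50.3 pm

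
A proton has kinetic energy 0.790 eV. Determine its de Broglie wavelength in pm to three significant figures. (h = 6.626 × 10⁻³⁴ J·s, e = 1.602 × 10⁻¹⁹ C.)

λ = 32.2 pm

KE = 0.790 eV = 1.266 × 10⁻¹⁹ J.
p = √(2mKE) = √(2 × 1.673 × 10⁻²⁷ × 1.266 × 10⁻¹⁹) = 2.058 × 10⁻²³ kg·m/s.
λ = h/p = 6.626 × 10⁻³⁴ / 2.058 × 10⁻²³ = 3.22 × 10⁻¹¹ m = 32.2 pm.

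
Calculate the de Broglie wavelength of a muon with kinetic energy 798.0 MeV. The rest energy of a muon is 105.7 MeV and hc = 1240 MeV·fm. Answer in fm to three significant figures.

λ = 1.38 fm

Total energy E = KE + m₀c² = 798.0 + 105.7 = 903.7 MeV.
(pc)² = E² − (m₀c²)² = (903.7)² − (105.7)² = 8.055 × 10⁵ MeV², so pc = 897.5 MeV.
λ = hc/(pc) = 1240 MeV·fm / 897.5 MeV = 1.38 fm.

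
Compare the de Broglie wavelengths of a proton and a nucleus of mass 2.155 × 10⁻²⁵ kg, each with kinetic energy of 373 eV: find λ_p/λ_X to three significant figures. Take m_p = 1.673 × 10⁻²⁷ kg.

λ_p/λ_X = 11.3

At fixed KE, p = √(2mKE) so λ = h/p ∝ 1/√m.
λ_p/λ_X = √(m_X/m_p) = √(2.155 × 10⁻²⁵/1.673 × 10⁻²⁷) = √(128.8) = 11.3.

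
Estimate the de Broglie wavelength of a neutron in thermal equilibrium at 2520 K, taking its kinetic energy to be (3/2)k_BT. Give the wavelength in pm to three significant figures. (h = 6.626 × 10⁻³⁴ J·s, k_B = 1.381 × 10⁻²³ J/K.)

KE = (3/2)k_BT = 1.5 × 1.381 × 10⁻²³ × 2520 = 5.220 × 10⁻²⁰ J.
p = √(2mKE) = √(2 × 1.675 × 10⁻²⁷ × 5.220 × 10⁻²⁰) = 1.322 × 10⁻²³ kg·m/s.
λ = h/p = 5.01 × 10⁻¹¹ m = 50.1 pm.

λ = 50.1 pm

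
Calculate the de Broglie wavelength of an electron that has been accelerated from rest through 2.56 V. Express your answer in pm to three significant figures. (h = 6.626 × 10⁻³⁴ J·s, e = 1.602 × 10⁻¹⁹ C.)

λ = 767 pm

KE = eV = 1.602 × 10⁻¹⁹ × 2.560 = 4.101 × 10⁻¹⁹ J.
p = √(2mKE) = √(2 × 9.109 × 10⁻³¹ × 4.101 × 10⁻¹⁹) = 8.644 × 10⁻²⁵ kg·m/s.
λ = h/p = 6.626 × 10⁻³⁴ / 8.644 × 10⁻²⁵ = 7.67 × 10⁻¹⁰ m = 767 pm.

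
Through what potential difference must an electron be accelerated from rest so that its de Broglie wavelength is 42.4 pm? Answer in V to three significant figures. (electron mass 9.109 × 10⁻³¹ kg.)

V = 837 V

p = h/λ = 6.626 × 10⁻³⁴ / 4.240 × 10⁻¹¹ = 1.563 × 10⁻²³ kg·m/s.
KE = p²/(2m) = 1.341 × 10⁻¹⁶ J.
V = KE/e = 1.341 × 10⁻¹⁶ / (1.602 × 10⁻¹⁹) = 837 V.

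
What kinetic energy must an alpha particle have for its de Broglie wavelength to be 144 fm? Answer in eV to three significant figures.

p = h/λ = 6.626 × 10⁻³⁴ / 1.440 × 10⁻¹³ = 4.601 × 10⁻²¹ kg·m/s.
KE = p²/(2m) = (4.601 × 10⁻²¹)² / (2 × 6.645 × 10⁻²⁷) = 1.593 × 10⁻¹⁵ J = 9940 eV.

KE = 9940 eV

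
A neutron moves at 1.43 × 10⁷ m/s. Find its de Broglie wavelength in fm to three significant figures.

λ = 27.7 fm

p = mv = 1.675 × 10⁻²⁷ × 1.43 × 10⁷ = 2.395 × 10⁻²⁰ kg·m/s.
λ = h/p = 6.626 × 10⁻³⁴ / 2.395 × 10⁻²⁰ = 2.77 × 10⁻¹⁴ m = 27.7 fm.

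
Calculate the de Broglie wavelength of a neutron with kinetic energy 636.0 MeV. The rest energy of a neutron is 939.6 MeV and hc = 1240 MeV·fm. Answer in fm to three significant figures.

λ = 0.980 fm

Total energy E = KE + m₀c² = 636.0 + 939.6 = 1575.6 MeV.
(pc)² = E² − (m₀c²)² = (1575.6)² − (939.6)² = 1.600 × 10⁶ MeV², so pc = 1265 MeV.
λ = hc/(pc) = 1240 MeV·fm / 1265 MeV = 0.980 fm.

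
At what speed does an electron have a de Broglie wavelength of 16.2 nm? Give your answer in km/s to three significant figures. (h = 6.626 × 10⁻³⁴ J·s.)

v = 44.9 km/s

p = h/λ = 6.626 × 10⁻³⁴ / 1.620 × 10⁻⁸ = 4.090 × 10⁻²⁶ kg·m/s.
v = p/m = 4.090 × 10⁻²⁶ / 9.109 × 10⁻³¹ = 4.49 × 10⁴ m/s = 44.9 km/s.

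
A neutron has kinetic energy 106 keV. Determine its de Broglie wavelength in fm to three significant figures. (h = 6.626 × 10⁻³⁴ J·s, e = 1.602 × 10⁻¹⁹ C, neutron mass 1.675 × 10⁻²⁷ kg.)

KE = 106 keV = 1.698 × 10⁻¹⁴ J.
p = √(2mKE) = √(2 × 1.675 × 10⁻²⁷ × 1.698 × 10⁻¹⁴) = 7.542 × 10⁻²¹ kg·m/s.
λ = h/p = 6.626 × 10⁻³⁴ / 7.542 × 10⁻²¹ = 8.79 × 10⁻¹⁴ m = 87.9 fm.

λ = 87.9 fm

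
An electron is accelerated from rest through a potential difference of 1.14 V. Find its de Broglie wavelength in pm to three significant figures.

KE = eV = 1.602 × 10⁻¹⁹ × 1.140 = 1.826 × 10⁻¹⁹ J.
p = √(2mKE) = √(2 × 9.109 × 10⁻³¹ × 1.826 × 10⁻¹⁹) = 5.768 × 10⁻²⁵ kg·m/s.
λ = h/p = 6.626 × 10⁻³⁴ / 5.768 × 10⁻²⁵ = 1.15 × 10⁻⁹ m = 1150 pm.

λ = 1150 pm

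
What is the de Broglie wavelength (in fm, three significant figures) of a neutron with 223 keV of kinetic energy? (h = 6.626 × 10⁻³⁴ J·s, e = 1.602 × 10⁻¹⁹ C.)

KE = 223 keV = 3.572 × 10⁻¹⁴ J.
p = √(2mKE) = √(2 × 1.675 × 10⁻²⁷ × 3.572 × 10⁻¹⁴) = 1.094 × 10⁻²⁰ kg·m/s.
λ = h/p = 6.626 × 10⁻³⁴ / 1.094 × 10⁻²⁰ = 6.06 × 10⁻¹⁴ m = 60.6 fm.

λ = 60.6 fm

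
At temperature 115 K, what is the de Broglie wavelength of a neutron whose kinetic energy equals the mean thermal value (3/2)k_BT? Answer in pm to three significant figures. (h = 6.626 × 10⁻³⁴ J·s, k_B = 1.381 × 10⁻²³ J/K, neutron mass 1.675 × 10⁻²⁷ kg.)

KE = (3/2)k_BT = 1.5 × 1.381 × 10⁻²³ × 115 = 2.382 × 10⁻²¹ J.
p = √(2mKE) = √(2 × 1.675 × 10⁻²⁷ × 2.382 × 10⁻²¹) = 2.825 × 10⁻²⁴ kg·m/s.
λ = h/p = 2.35 × 10⁻¹⁰ m = 235 pm.

λ = 235 pm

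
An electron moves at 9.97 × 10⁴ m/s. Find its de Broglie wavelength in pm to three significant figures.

p = mv = 9.109 × 10⁻³¹ × 9.97 × 10⁴ = 9.082 × 10⁻²⁶ kg·m/s.
λ = h/p = 6.626 × 10⁻³⁴ / 9.082 × 10⁻²⁶ = 7.30 × 10⁻⁹ m = 7300 pm.

λ = 7300 pm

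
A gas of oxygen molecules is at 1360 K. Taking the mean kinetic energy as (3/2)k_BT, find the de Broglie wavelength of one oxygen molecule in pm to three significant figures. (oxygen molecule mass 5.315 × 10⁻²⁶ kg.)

λ = 12.1 pm

KE = (3/2)k_BT = 1.5 × 1.381 × 10⁻²³ × 1360 = 2.817 × 10⁻²⁰ J.
p = √(2mKE) = √(2 × 5.315 × 10⁻²⁶ × 2.817 × 10⁻²⁰) = 5.472 × 10⁻²³ kg·m/s.
λ = h/p = 1.21 × 10⁻¹¹ m = 12.1 pm.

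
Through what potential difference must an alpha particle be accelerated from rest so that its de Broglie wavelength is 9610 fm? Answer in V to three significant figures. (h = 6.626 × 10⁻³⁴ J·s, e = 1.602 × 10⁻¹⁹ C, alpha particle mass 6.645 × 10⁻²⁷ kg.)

p = h/λ = 6.626 × 10⁻³⁴ / 9.610 × 10⁻¹² = 6.895 × 10⁻²³ kg·m/s.
KE = p²/(2m) = 3.577 × 10⁻¹⁹ J.
V = KE/2e = 3.577 × 10⁻¹⁹ / (2 × 1.602 × 10⁻¹⁹) = 1.12 V.

V = 1.12 V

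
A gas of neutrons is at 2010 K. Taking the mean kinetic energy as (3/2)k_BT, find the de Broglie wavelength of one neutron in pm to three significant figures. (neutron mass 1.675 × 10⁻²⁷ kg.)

KE = (3/2)k_BT = 1.5 × 1.381 × 10⁻²³ × 2010 = 4.164 × 10⁻²⁰ J.
p = √(2mKE) = √(2 × 1.675 × 10⁻²⁷ × 4.164 × 10⁻²⁰) = 1.181 × 10⁻²³ kg·m/s.
λ = h/p = 5.61 × 10⁻¹¹ m = 56.1 pm.

λ = 56.1 pm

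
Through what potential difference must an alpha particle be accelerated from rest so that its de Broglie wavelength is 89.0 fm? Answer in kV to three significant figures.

V = 13.0 kV

p = h/λ = 6.626 × 10⁻³⁴ / 8.900 × 10⁻¹⁴ = 7.445 × 10⁻²¹ kg·m/s.
KE = p²/(2m) = 4.171 × 10⁻¹⁵ J.
V = KE/2e = 4.171 × 10⁻¹⁵ / (2 × 1.602 × 10⁻¹⁹) = 13.0 kV.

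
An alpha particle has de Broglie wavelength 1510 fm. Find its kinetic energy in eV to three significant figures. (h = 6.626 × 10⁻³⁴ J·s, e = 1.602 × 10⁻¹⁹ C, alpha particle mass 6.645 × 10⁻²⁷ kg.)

p = h/λ = 6.626 × 10⁻³⁴ / 1.510 × 10⁻¹² = 4.388 × 10⁻²² kg·m/s.
KE = p²/(2m) = (4.388 × 10⁻²²)² / (2 × 6.645 × 10⁻²⁷) = 1.449 × 10⁻¹⁷ J = 90.4 eV.

KE = 90.4 eV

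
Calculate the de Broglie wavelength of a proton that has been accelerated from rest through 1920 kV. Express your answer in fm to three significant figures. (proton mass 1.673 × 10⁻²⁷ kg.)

λ = 20.7 fm

KE = eV = 1.602 × 10⁻¹⁹ × 1.920 × 10⁶ = 3.076 × 10⁻¹³ J.
p = √(2mKE) = √(2 × 1.673 × 10⁻²⁷ × 3.076 × 10⁻¹³) = 3.208 × 10⁻²⁰ kg·m/s.
λ = h/p = 6.626 × 10⁻³⁴ / 3.208 × 10⁻²⁰ = 2.07 × 10⁻¹⁴ m = 20.7 fm.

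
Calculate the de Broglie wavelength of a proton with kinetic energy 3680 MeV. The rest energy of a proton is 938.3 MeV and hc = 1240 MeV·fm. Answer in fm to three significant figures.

Total energy E = KE + m₀c² = 3680 + 938.3 = 4618.3 MeV.
(pc)² = E² − (m₀c²)² = (4618.3)² − (938.3)² = 2.045 × 10⁷ MeV², so pc = 4522 MeV.
λ = hc/(pc) = 1240 MeV·fm / 4522 MeV = 0.274 fm.

λ = 0.274 fm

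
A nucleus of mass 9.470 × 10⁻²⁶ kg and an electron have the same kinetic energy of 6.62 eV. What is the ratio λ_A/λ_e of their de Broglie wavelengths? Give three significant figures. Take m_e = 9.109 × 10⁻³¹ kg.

At fixed KE, p = √(2mKE) so λ = h/p ∝ 1/√m.
λ_A/λ_e = √(m_e/m_A) = √(9.109 × 10⁻³¹/9.470 × 10⁻²⁶) = √(9.619 × 10⁻⁶) = 3.10 × 10⁻³.

λ_A/λ_e = 3.10 × 10⁻³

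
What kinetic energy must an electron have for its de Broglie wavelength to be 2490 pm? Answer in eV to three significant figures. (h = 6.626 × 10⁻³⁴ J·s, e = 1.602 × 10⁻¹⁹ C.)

p = h/λ = 6.626 × 10⁻³⁴ / 2.490 × 10⁻⁹ = 2.661 × 10⁻²⁵ kg·m/s.
KE = p²/(2m) = (2.661 × 10⁻²⁵)² / (2 × 9.109 × 10⁻³¹) = 3.887 × 10⁻²⁰ J = 0.243 eV.

KE = 0.243 eV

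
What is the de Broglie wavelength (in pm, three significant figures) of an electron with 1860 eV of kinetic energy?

λ = 28.4 pm

KE = 1860 eV = 2.980 × 10⁻¹⁶ J.
p = √(2mKE) = √(2 × 9.109 × 10⁻³¹ × 2.980 × 10⁻¹⁶) = 2.330 × 10⁻²³ kg·m/s.
λ = h/p = 6.626 × 10⁻³⁴ / 2.330 × 10⁻²³ = 2.84 × 10⁻¹¹ m = 28.4 pm.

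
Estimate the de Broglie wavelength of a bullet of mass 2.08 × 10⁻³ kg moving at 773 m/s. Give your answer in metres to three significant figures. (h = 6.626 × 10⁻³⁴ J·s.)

λ = 4.12 × 10⁻³⁴ m

p = mv = 2.08 × 10⁻³ × 773 = 1.608 kg·m/s.
λ = h/p = 6.626 × 10⁻³⁴ / 1.608 = 4.12 × 10⁻³⁴ m.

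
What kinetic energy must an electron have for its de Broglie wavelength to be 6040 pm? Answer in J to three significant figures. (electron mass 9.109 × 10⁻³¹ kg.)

p = h/λ = 6.626 × 10⁻³⁴ / 6.040 × 10⁻⁹ = 1.097 × 10⁻²⁵ kg·m/s.
KE = p²/(2m) = (1.097 × 10⁻²⁵)² / (2 × 9.109 × 10⁻³¹) = 6.606 × 10⁻²¹ J = 6.61 × 10⁻²¹ J.

KE = 6.61 × 10⁻²¹ J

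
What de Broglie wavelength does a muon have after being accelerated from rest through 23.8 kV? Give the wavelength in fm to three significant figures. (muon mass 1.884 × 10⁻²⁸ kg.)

λ = 553 fm

KE = eV = 1.602 × 10⁻¹⁹ × 2.380 × 10⁴ = 3.813 × 10⁻¹⁵ J.
p = √(2mKE) = √(2 × 1.884 × 10⁻²⁸ × 3.813 × 10⁻¹⁵) = 1.199 × 10⁻²¹ kg·m/s.
λ = h/p = 6.626 × 10⁻³⁴ / 1.199 × 10⁻²¹ = 5.53 × 10⁻¹³ m = 553 fm.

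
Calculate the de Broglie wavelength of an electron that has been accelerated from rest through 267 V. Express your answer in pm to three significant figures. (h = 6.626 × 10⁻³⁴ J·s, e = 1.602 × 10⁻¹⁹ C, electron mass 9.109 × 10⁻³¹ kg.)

KE = eV = 1.602 × 10⁻¹⁹ × 267.0 = 4.277 × 10⁻¹⁷ J.
p = √(2mKE) = √(2 × 9.109 × 10⁻³¹ × 4.277 × 10⁻¹⁷) = 8.827 × 10⁻²⁴ kg·m/s.
λ = h/p = 6.626 × 10⁻³⁴ / 8.827 × 10⁻²⁴ = 7.51 × 10⁻¹¹ m = 75.1 pm.

λ = 75.1 pm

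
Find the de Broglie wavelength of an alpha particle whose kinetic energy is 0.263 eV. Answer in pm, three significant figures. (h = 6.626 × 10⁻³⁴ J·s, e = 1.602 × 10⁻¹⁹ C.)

KE = 0.263 eV = 4.213 × 10⁻²⁰ J.
p = √(2mKE) = √(2 × 6.645 × 10⁻²⁷ × 4.213 × 10⁻²⁰) = 2.366 × 10⁻²³ kg·m/s.
λ = h/p = 6.626 × 10⁻³⁴ / 2.366 × 10⁻²³ = 2.80 × 10⁻¹¹ m = 28.0 pm.

λ = 28.0 pm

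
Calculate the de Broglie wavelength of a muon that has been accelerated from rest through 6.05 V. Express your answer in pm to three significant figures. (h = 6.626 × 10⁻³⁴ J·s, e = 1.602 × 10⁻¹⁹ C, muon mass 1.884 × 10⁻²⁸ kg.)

KE = eV = 1.602 × 10⁻¹⁹ × 6.050 = 9.692 × 10⁻¹⁹ J.
p = √(2mKE) = √(2 × 1.884 × 10⁻²⁸ × 9.692 × 10⁻¹⁹) = 1.911 × 10⁻²³ kg·m/s.
λ = h/p = 6.626 × 10⁻³⁴ / 1.911 × 10⁻²³ = 3.47 × 10⁻¹¹ m = 34.7 pm.

λ = 34.7 pm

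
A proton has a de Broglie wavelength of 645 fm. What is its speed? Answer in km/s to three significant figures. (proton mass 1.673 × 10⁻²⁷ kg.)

p = h/λ = 6.626 × 10⁻³⁴ / 6.450 × 10⁻¹³ = 1.027 × 10⁻²¹ kg·m/s.
v = p/m = 1.027 × 10⁻²¹ / 1.673 × 10⁻²⁷ = 6.14 × 10⁵ m/s = 614 km/s.

v = 614 km/s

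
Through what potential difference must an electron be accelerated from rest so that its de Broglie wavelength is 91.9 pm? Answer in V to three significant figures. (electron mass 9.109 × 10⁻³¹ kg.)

p = h/λ = 6.626 × 10⁻³⁴ / 9.190 × 10⁻¹¹ = 7.210 × 10⁻²⁴ kg·m/s.
KE = p²/(2m) = 2.853 × 10⁻¹⁷ J.
V = KE/e = 2.853 × 10⁻¹⁷ / (1.602 × 10⁻¹⁹) = 178 V.

V = 178 V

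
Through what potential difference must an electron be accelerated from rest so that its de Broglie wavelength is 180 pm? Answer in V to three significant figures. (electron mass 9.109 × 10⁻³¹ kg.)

p = h/λ = 6.626 × 10⁻³⁴ / 1.800 × 10⁻¹⁰ = 3.681 × 10⁻²⁴ kg·m/s.
KE = p²/(2m) = 7.438 × 10⁻¹⁸ J.
V = KE/e = 7.438 × 10⁻¹⁸ / (1.602 × 10⁻¹⁹) = 46.4 V.

V = 46.4 V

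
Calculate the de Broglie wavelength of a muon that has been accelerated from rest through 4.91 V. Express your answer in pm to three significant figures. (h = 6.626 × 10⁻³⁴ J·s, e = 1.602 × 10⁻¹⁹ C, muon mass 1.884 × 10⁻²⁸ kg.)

λ = 38.5 pm

KE = eV = 1.602 × 10⁻¹⁹ × 4.910 = 7.866 × 10⁻¹⁹ J.
p = √(2mKE) = √(2 × 1.884 × 10⁻²⁸ × 7.866 × 10⁻¹⁹) = 1.722 × 10⁻²³ kg·m/s.
λ = h/p = 6.626 × 10⁻³⁴ / 1.722 × 10⁻²³ = 3.85 × 10⁻¹¹ m = 38.5 pm.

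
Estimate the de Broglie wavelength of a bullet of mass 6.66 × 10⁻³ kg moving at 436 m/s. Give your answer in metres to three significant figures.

p = mv = 6.66 × 10⁻³ × 436 = 2.904 kg·m/s.
λ = h/p = 6.626 × 10⁻³⁴ / 2.904 = 2.28 × 10⁻³⁴ m.

λ = 2.28 × 10⁻³⁴ m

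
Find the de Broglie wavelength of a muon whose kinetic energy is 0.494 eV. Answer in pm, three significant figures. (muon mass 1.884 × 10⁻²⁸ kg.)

KE = 0.494 eV = 7.914 × 10⁻²⁰ J.
p = √(2mKE) = √(2 × 1.884 × 10⁻²⁸ × 7.914 × 10⁻²⁰) = 5.461 × 10⁻²⁴ kg·m/s.
λ = h/p = 6.626 × 10⁻³⁴ / 5.461 × 10⁻²⁴ = 1.21 × 10⁻¹⁰ m = 121 pm.

λ = 121 pm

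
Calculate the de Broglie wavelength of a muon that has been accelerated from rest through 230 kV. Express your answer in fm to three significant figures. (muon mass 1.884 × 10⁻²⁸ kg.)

KE = eV = 1.602 × 10⁻¹⁹ × 2.300 × 10⁵ = 3.685 × 10⁻¹⁴ J.
p = √(2mKE) = √(2 × 1.884 × 10⁻²⁸ × 3.685 × 10⁻¹⁴) = 3.726 × 10⁻²¹ kg·m/s.
λ = h/p = 6.626 × 10⁻³⁴ / 3.726 × 10⁻²¹ = 1.78 × 10⁻¹³ m = 178 fm.

λ = 178 fm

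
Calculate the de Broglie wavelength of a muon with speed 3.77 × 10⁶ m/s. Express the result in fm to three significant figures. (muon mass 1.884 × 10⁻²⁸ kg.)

λ = 933 fm

p = mv = 1.884 × 10⁻²⁸ × 3.77 × 10⁶ = 7.103 × 10⁻²² kg·m/s.
λ = h/p = 6.626 × 10⁻³⁴ / 7.103 × 10⁻²² = 9.33 × 10⁻¹³ m = 933 fm.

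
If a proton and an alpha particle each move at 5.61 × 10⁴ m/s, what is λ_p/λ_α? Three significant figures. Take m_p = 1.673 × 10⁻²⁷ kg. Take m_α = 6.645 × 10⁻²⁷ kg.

At fixed v, p = mv so λ = h/(mv) ∝ 1/m.
λ_p/λ_α = m_α/m_p = 6.645 × 10⁻²⁷/1.673 × 10⁻²⁷ = 3.97.

λ_p/λ_α = 3.97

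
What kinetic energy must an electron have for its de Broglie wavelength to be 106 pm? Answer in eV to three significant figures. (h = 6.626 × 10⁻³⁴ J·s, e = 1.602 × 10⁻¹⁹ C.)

p = h/λ = 6.626 × 10⁻³⁴ / 1.060 × 10⁻¹⁰ = 6.251 × 10⁻²⁴ kg·m/s.
KE = p²/(2m) = (6.251 × 10⁻²⁴)² / (2 × 9.109 × 10⁻³¹) = 2.145 × 10⁻¹⁷ J = 134 eV.

KE = 134 eV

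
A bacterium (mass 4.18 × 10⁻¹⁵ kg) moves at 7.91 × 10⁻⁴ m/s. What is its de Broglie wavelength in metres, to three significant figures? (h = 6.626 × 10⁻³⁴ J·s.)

p = mv = 4.18 × 10⁻¹⁵ × 7.91 × 10⁻⁴ = 3.306 × 10⁻¹⁸ kg·m/s.
λ = h/p = 6.626 × 10⁻³⁴ / 3.306 × 10⁻¹⁸ = 2.00 × 10⁻¹⁶ m.

λ = 2.00 × 10⁻¹⁶ m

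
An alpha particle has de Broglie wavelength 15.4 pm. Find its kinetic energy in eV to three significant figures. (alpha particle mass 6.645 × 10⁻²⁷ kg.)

KE = 0.870 eV

p = h/λ = 6.626 × 10⁻³⁴ / 1.540 × 10⁻¹¹ = 4.303 × 10⁻²³ kg·m/s.
KE = p²/(2m) = (4.303 × 10⁻²³)² / (2 × 6.645 × 10⁻²⁷) = 1.393 × 10⁻¹⁹ J = 0.870 eV.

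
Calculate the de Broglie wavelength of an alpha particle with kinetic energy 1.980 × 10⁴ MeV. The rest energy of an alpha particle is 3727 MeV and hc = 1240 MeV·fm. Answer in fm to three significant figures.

λ = 0.0534 fm

Total energy E = KE + m₀c² = 1.980 × 10⁴ + 3727 = 23527 MeV.
(pc)² = E² − (m₀c²)² = (23527)² − (3727)² = 5.396 × 10⁸ MeV², so pc = 2.323 × 10⁴ MeV.
λ = hc/(pc) = 1240 MeV·fm / 2.323 × 10⁴ MeV = 0.0534 fm.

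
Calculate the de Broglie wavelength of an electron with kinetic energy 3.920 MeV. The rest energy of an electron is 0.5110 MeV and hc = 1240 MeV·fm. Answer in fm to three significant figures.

λ = 282 fm

Total energy E = KE + m₀c² = 3.920 + 0.5110 = 4.4310 MeV.
(pc)² = E² − (m₀c²)² = (4.4310)² − (0.5110)² = 19.37 MeV², so pc = 4.401 MeV.
λ = hc/(pc) = 1240 MeV·fm / 4.401 MeV = 282 fm.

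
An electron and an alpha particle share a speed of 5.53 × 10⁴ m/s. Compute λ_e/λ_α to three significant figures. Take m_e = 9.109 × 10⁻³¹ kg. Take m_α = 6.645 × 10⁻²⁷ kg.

At fixed v, p = mv so λ = h/(mv) ∝ 1/m.
λ_e/λ_α = m_α/m_e = 6.645 × 10⁻²⁷/9.109 × 10⁻³¹ = 7290.

λ_e/λ_α = 7290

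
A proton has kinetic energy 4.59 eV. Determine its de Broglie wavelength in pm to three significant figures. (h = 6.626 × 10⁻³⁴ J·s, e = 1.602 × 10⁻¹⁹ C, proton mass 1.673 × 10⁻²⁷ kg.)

KE = 4.59 eV = 7.353 × 10⁻¹⁹ J.
p = √(2mKE) = √(2 × 1.673 × 10⁻²⁷ × 7.353 × 10⁻¹⁹) = 4.960 × 10⁻²³ kg·m/s.
λ = h/p = 6.626 × 10⁻³⁴ / 4.960 × 10⁻²³ = 1.34 × 10⁻¹¹ m = 13.4 pm.

λ = 13.4 pm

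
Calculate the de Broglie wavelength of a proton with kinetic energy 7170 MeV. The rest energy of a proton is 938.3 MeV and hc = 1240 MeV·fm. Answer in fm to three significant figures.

Total energy E = KE + m₀c² = 7170 + 938.3 = 8108.3 MeV.
(pc)² = E² − (m₀c²)² = (8108.3)² − (938.3)² = 6.486 × 10⁷ MeV², so pc = 8054 MeV.
λ = hc/(pc) = 1240 MeV·fm / 8054 MeV = 0.154 fm.

λ = 0.154 fm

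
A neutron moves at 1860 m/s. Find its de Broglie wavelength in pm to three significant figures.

λ = 213 pm

p = mv = 1.675 × 10⁻²⁷ × 1860 = 3.116 × 10⁻²⁴ kg·m/s.
λ = h/p = 6.626 × 10⁻³⁴ / 3.116 × 10⁻²⁴ = 2.13 × 10⁻¹⁰ m = 213 pm.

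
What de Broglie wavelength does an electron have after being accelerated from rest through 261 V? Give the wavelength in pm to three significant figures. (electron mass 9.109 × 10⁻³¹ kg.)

λ = 75.9 pm

KE = eV = 1.602 × 10⁻¹⁹ × 261.0 = 4.181 × 10⁻¹⁷ J.
p = √(2mKE) = √(2 × 9.109 × 10⁻³¹ × 4.181 × 10⁻¹⁷) = 8.728 × 10⁻²⁴ kg·m/s.
λ = h/p = 6.626 × 10⁻³⁴ / 8.728 × 10⁻²⁴ = 7.59 × 10⁻¹¹ m = 75.9 pm.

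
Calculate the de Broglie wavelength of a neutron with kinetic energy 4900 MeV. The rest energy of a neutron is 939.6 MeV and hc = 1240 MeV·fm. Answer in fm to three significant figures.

λ = 0.215 fm

Total energy E = KE + m₀c² = 4900 + 939.6 = 5839.6 MeV.
(pc)² = E² − (m₀c²)² = (5839.6)² − (939.6)² = 3.322 × 10⁷ MeV², so pc = 5764 MeV.
λ = hc/(pc) = 1240 MeV·fm / 5764 MeV = 0.215 fm.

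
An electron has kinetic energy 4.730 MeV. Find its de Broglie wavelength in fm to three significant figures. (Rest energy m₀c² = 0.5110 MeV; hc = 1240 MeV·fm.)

λ = 238 fm

Total energy E = KE + m₀c² = 4.730 + 0.5110 = 5.2410 MeV.
(pc)² = E² − (m₀c²)² = (5.2410)² − (0.5110)² = 27.21 MeV², so pc = 5.216 MeV.
λ = hc/(pc) = 1240 MeV·fm / 5.216 MeV = 238 fm.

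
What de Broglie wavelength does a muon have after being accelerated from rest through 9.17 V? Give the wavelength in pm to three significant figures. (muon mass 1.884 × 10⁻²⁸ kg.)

λ = 28.2 pm

KE = eV = 1.602 × 10⁻¹⁹ × 9.170 = 1.469 × 10⁻¹⁸ J.
p = √(2mKE) = √(2 × 1.884 × 10⁻²⁸ × 1.469 × 10⁻¹⁸) = 2.353 × 10⁻²³ kg·m/s.
λ = h/p = 6.626 × 10⁻³⁴ / 2.353 × 10⁻²³ = 2.82 × 10⁻¹¹ m = 28.2 pm.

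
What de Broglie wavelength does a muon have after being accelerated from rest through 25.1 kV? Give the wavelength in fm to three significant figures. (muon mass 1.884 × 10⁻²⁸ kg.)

KE = eV = 1.602 × 10⁻¹⁹ × 2.510 × 10⁴ = 4.021 × 10⁻¹⁵ J.
p = √(2mKE) = √(2 × 1.884 × 10⁻²⁸ × 4.021 × 10⁻¹⁵) = 1.231 × 10⁻²¹ kg·m/s.
λ = h/p = 6.626 × 10⁻³⁴ / 1.231 × 10⁻²¹ = 5.38 × 10⁻¹³ m = 538 fm.

λ = 538 fm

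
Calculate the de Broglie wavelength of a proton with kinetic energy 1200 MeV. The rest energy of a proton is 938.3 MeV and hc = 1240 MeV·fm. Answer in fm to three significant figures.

Total energy E = KE + m₀c² = 1200 + 938.3 = 2138.3 MeV.
(pc)² = E² − (m₀c²)² = (2138.3)² − (938.3)² = 3.692 × 10⁶ MeV², so pc = 1921 MeV.
λ = hc/(pc) = 1240 MeV·fm / 1921 MeV = 0.645 fm.

λ = 0.645 fm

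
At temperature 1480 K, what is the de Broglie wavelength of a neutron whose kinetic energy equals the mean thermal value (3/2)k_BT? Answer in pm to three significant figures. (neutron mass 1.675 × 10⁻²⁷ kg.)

KE = (3/2)k_BT = 1.5 × 1.381 × 10⁻²³ × 1480 = 3.066 × 10⁻²⁰ J.
p = √(2mKE) = √(2 × 1.675 × 10⁻²⁷ × 3.066 × 10⁻²⁰) = 1.013 × 10⁻²³ kg·m/s.
λ = h/p = 6.54 × 10⁻¹¹ m = 65.4 pm.

λ = 65.4 pm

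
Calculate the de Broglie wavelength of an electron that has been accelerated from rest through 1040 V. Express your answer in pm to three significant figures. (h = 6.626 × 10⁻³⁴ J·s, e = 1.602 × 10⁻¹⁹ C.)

λ = 38.0 pm

KE = eV = 1.602 × 10⁻¹⁹ × 1040 = 1.666 × 10⁻¹⁶ J.
p = √(2mKE) = √(2 × 9.109 × 10⁻³¹ × 1.666 × 10⁻¹⁶) = 1.742 × 10⁻²³ kg·m/s.
λ = h/p = 6.626 × 10⁻³⁴ / 1.742 × 10⁻²³ = 3.80 × 10⁻¹¹ m = 38.0 pm.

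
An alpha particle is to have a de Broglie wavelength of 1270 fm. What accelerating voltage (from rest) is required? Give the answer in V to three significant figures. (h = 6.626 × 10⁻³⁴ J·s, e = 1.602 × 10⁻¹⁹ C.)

V = 63.9 V

p = h/λ = 6.626 × 10⁻³⁴ / 1.270 × 10⁻¹² = 5.217 × 10⁻²² kg·m/s.
KE = p²/(2m) = 2.048 × 10⁻¹⁷ J.
V = KE/2e = 2.048 × 10⁻¹⁷ / (2 × 1.602 × 10⁻¹⁹) = 63.9 V.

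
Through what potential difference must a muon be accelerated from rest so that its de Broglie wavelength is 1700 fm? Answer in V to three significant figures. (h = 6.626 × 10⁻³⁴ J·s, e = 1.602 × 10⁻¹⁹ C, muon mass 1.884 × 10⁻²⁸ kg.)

V = 2520 V

p = h/λ = 6.626 × 10⁻³⁴ / 1.700 × 10⁻¹² = 3.898 × 10⁻²² kg·m/s.
KE = p²/(2m) = 4.032 × 10⁻¹⁶ J.
V = KE/e = 4.032 × 10⁻¹⁶ / (1.602 × 10⁻¹⁹) = 2520 V.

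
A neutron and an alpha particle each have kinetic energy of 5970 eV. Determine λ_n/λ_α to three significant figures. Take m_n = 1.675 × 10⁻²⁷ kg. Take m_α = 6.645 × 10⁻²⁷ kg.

λ_n/λ_α = 1.99

At fixed KE, p = √(2mKE) so λ = h/p ∝ 1/√m.
λ_n/λ_α = √(m_α/m_n) = √(6.645 × 10⁻²⁷/1.675 × 10⁻²⁷) = √(3.967) = 1.99.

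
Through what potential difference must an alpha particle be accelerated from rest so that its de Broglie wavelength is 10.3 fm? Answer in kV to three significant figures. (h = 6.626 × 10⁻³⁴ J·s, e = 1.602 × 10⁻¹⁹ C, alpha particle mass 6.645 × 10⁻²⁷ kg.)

V = 972 kV

p = h/λ = 6.626 × 10⁻³⁴ / 1.030 × 10⁻¹⁴ = 6.433 × 10⁻²⁰ kg·m/s.
KE = p²/(2m) = 3.114 × 10⁻¹³ J.
V = KE/2e = 3.114 × 10⁻¹³ / (2 × 1.602 × 10⁻¹⁹) = 972 kV.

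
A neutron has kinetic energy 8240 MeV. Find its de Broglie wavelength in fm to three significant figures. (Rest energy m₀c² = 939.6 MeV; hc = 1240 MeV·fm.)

λ = 0.136 fm

Total energy E = KE + m₀c² = 8240 + 939.6 = 9179.6 MeV.
(pc)² = E² − (m₀c²)² = (9179.6)² − (939.6)² = 8.338 × 10⁷ MeV², so pc = 9131 MeV.
λ = hc/(pc) = 1240 MeV·fm / 9131 MeV = 0.136 fm.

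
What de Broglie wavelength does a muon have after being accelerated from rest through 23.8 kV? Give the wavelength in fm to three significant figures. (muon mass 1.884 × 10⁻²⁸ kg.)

KE = eV = 1.602 × 10⁻¹⁹ × 2.380 × 10⁴ = 3.813 × 10⁻¹⁵ J.
p = √(2mKE) = √(2 × 1.884 × 10⁻²⁸ × 3.813 × 10⁻¹⁵) = 1.199 × 10⁻²¹ kg·m/s.
λ = h/p = 6.626 × 10⁻³⁴ / 1.199 × 10⁻²¹ = 5.53 × 10⁻¹³ m = 553 fm.

λ = 553 fm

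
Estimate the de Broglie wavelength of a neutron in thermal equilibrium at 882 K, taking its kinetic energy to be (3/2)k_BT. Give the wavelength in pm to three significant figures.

KE = (3/2)k_BT = 1.5 × 1.381 × 10⁻²³ × 882 = 1.827 × 10⁻²⁰ J.
p = √(2mKE) = √(2 × 1.675 × 10⁻²⁷ × 1.827 × 10⁻²⁰) = 7.823 × 10⁻²⁴ kg·m/s.
λ = h/p = 8.47 × 10⁻¹¹ m = 84.7 pm.

λ = 84.7 pm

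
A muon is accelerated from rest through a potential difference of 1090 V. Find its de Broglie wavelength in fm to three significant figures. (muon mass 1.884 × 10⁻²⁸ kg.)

KE = eV = 1.602 × 10⁻¹⁹ × 1090 = 1.746 × 10⁻¹⁶ J.
p = √(2mKE) = √(2 × 1.884 × 10⁻²⁸ × 1.746 × 10⁻¹⁶) = 2.565 × 10⁻²² kg·m/s.
λ = h/p = 6.626 × 10⁻³⁴ / 2.565 × 10⁻²² = 2.58 × 10⁻¹² m = 2580 fm.

λ = 2580 fm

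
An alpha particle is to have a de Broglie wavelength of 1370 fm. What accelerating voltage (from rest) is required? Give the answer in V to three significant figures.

p = h/λ = 6.626 × 10⁻³⁴ / 1.370 × 10⁻¹² = 4.836 × 10⁻²² kg·m/s.
KE = p²/(2m) = 1.760 × 10⁻¹⁷ J.
V = KE/2e = 1.760 × 10⁻¹⁷ / (2 × 1.602 × 10⁻¹⁹) = 54.9 V.

V = 54.9 V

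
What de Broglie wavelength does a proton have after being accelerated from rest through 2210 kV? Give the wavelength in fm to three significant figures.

KE = eV = 1.602 × 10⁻¹⁹ × 2.210 × 10⁶ = 3.540 × 10⁻¹³ J.
p = √(2mKE) = √(2 × 1.673 × 10⁻²⁷ × 3.540 × 10⁻¹³) = 3.442 × 10⁻²⁰ kg·m/s.
λ = h/p = 6.626 × 10⁻³⁴ / 3.442 × 10⁻²⁰ = 1.93 × 10⁻¹⁴ m = 19.3 fm.

λ = 19.3 fm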